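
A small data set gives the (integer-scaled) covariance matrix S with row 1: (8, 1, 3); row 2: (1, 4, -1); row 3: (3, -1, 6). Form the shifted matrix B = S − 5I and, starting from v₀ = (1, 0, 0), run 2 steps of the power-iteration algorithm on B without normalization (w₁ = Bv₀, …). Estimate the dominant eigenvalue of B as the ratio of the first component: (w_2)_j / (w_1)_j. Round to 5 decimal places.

B = S − 5I has rows (3, 1, 3); (1, -1, -1); (3, -1, 1)
w1 = Bv₀ = (3·1 + 1·0 + 3·0; 1·1 + (-1)·0 + (-1)·0; 3·1 + (-1)·0 + 1·0) = (3, 1, 3)
w2 = Bw1 = (3·3 + 1·1 + 3·3; 1·3 + (-1)·1 + (-1)·3; 3·3 + (-1)·1 + 1·3) = (19, -1, 11)
Ratio: 19/3 = 6.33333

μ ≈ 6.33333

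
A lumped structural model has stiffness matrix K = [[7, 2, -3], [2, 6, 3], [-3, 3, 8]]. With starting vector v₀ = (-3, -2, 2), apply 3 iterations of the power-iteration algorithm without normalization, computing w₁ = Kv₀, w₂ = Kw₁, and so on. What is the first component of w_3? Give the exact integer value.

w1 = Kv₀ = (7·(-3) + 2·(-2) + (-3)·2; 2·(-3) + 6·(-2) + 3·2; (-3)·(-3) + 3·(-2) + 8·2) = (-31, -12, 19)
w2 = Kw1 = (7·(-31) + 2·(-12) + (-3)·19; 2·(-31) + 6·(-12) + 3·19; (-3)·(-31) + 3·(-12) + 8·19) = (-298, -77, 209)
w3 = Kw2 = (-2867, -431, 2335)
The requested component of w3 is -2867.

-2867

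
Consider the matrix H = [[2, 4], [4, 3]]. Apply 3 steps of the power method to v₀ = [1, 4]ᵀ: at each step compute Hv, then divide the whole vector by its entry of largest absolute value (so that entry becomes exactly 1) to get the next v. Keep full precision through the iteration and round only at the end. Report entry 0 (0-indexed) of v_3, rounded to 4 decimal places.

0.8947

Hv0 = (18.00000, 16.00000); divide by 18.00000 → v1 = (1.00000, 0.88889)
Hv1 = (5.55556, 6.66667); divide by 6.66667 → v2 = (0.83333, 1.00000)
Hv2 = (5.66667, 6.33333); divide by 6.33333 → v3 = (0.89474, 1.00000)
Requested entry of v3: 680/760 = 0.8947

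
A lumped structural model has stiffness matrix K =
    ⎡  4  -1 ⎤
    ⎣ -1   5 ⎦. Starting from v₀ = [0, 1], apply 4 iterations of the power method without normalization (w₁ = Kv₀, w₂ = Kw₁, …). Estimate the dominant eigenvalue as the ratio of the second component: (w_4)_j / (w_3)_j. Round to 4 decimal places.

5.4460

w1 = Kv₀ = (-1, 5)
w2 = Kw1 = (-9, 26)
w3 = Kw2 = (-62, 139)
w4 = Kw3 = (-387, 757)
Ratio at component: 757 / 139 = 5.4460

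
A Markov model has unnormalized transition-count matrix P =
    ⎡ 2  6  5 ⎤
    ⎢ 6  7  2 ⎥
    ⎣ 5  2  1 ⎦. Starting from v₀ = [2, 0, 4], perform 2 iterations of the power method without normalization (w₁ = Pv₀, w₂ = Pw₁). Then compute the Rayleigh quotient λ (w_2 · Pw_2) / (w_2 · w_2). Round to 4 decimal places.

12.7389

w1 = Pv₀ = (24, 20, 14)
w2 = Pw1 = (238, 312, 174)
Pw2 = (3218, 3960, 1988)
w2·Pw2 = 238·3218 + 312·3960 + 174·1988 = 2347316; w2·w2 = 238·238 + 312·312 + 174·174 = 184264
λ ≈ 2347316/184264 = 12.7389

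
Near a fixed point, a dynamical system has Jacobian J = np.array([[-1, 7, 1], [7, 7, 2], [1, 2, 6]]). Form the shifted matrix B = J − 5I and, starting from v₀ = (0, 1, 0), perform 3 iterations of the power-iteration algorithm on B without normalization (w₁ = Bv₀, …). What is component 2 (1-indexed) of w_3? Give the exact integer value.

-42

B = J − 5I has rows (-6, 7, 1); (7, 2, 2); (1, 2, 1)
w1 = Bv₀ = ((-6)·0 + 7·1 + 1·0; 7·0 + 2·1 + 2·0; 1·0 + 2·1 + 1·0) = (7, 2, 2)
w2 = Bw1 = ((-6)·7 + 7·2 + 1·2; 7·7 + 2·2 + 2·2; 1·7 + 2·2 + 1·2) = (-26, 57, 13)
w3 = Bw2 = (568, -42, 101)
Requested component of w3: -42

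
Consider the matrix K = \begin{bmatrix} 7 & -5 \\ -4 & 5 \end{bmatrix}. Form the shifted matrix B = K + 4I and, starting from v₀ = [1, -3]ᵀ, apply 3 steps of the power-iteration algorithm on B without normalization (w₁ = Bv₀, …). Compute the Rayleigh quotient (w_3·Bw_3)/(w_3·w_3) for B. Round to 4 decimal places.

14.6062

B = K + 4I has rows (11, -5); (-4, 9)
w1 = Bv₀ = (11·1 + (-5)·(-3); (-4)·1 + 9·(-3)) = (26, -31)
w2 = Bw1 = (11·26 + (-5)·(-31); (-4)·26 + 9·(-31)) = (441, -383)
w3 = Bw2 = (6766, -5211)
Bw3 = (100481, -73963)
w3·Bw3 = 1065275639; w3·w3 = 72933277; μ ≈ 1065275639/72933277 = 14.6062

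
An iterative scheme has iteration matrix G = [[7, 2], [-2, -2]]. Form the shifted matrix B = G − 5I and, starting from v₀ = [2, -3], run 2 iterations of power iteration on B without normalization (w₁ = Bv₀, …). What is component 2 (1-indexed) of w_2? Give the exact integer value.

-115

B = G − 5I has rows (2, 2); (-2, -7)
w1 = Bv₀ = (-2, 17)
w2 = Bw1 = (30, -115)
Requested component of w2: -115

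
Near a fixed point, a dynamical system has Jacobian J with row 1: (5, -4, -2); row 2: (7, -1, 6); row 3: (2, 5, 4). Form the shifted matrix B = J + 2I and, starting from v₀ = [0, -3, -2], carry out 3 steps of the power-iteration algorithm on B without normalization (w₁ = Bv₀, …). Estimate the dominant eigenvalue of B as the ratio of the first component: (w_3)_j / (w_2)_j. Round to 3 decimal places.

μ ≈ 9.965

B = J + 2I has rows (7, -4, -2); (7, 1, 6); (2, 5, 6)
w1 = Bv₀ = (7·0 + (-4)·(-3) + (-2)·(-2); 7·0 + 1·(-3) + 6·(-2); 2·0 + 5·(-3) + 6·(-2)) = (16, -15, -27)
w2 = Bw1 = (7·16 + (-4)·(-15) + (-2)·(-27); 7·16 + 1·(-15) + 6·(-27); 2·16 + 5·(-15) + 6·(-27)) = (226, -65, -205)
w3 = Bw2 = (2252, 287, -1103)
Ratio: 2252/226 = 9.965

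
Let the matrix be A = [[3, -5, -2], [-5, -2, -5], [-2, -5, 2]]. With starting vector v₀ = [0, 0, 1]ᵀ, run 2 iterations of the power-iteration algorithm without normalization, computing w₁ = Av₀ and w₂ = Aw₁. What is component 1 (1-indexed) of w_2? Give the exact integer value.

w1 = Av₀ = (3·0 + (-5)·0 + (-2)·1; (-5)·0 + (-2)·0 + (-5)·1; (-2)·0 + (-5)·0 + 2·1) = (-2, -5, 2)
w2 = Aw1 = (3·(-2) + (-5)·(-5) + (-2)·2; (-5)·(-2) + (-2)·(-5) + (-5)·2; (-2)·(-2) + (-5)·(-5) + 2·2) = (15, 10, 33)
The requested component of w2 is 15.

15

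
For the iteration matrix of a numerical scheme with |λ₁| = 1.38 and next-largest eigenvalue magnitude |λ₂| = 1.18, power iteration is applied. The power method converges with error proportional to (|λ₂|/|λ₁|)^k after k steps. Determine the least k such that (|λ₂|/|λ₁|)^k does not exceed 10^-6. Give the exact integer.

|λ₂/λ₁| = 1.18/1.38 = 0.85507
Need k ≥ ln(10^-6) / ln(0.85507) = -13.8155 / -0.1566 ≈ 88.239
Smallest integer k satisfying the bound: 89

89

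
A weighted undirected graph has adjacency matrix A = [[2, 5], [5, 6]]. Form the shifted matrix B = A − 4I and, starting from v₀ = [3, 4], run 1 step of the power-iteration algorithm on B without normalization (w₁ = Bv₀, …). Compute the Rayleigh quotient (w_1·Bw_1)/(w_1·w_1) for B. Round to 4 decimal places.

5.3600

B = A − 4I has rows (-2, 5); (5, 2)
w1 = Bv₀ = (14, 23)
Bw1 = (87, 116)
w1·Bw1 = 3886; w1·w1 = 725; μ ≈ 3886/725 = 5.3600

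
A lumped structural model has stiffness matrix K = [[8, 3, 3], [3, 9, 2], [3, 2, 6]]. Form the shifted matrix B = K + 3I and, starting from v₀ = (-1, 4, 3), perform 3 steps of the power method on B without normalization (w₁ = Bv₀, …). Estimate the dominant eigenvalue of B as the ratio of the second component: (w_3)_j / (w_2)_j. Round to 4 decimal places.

B = K + 3I has rows (11, 3, 3); (3, 12, 2); (3, 2, 9)
w1 = Bv₀ = (11·(-1) + 3·4 + 3·3; 3·(-1) + 12·4 + 2·3; 3·(-1) + 2·4 + 9·3) = (10, 51, 32)
w2 = Bw1 = (11·10 + 3·51 + 3·32; 3·10 + 12·51 + 2·32; 3·10 + 2·51 + 9·32) = (359, 706, 420)
w3 = Bw2 = (7327, 10389, 6269)
Ratio: 10389/706 = 14.7153

14.7153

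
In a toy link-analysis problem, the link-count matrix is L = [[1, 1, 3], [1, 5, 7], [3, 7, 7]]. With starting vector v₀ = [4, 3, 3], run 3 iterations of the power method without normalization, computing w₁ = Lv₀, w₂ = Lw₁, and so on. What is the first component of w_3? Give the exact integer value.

2930

w1 = Lv₀ = (16, 40, 54)
w2 = Lw1 = (218, 594, 706)
w3 = Lw2 = (2930, 8130, 9754)
The requested component of w3 is 2930.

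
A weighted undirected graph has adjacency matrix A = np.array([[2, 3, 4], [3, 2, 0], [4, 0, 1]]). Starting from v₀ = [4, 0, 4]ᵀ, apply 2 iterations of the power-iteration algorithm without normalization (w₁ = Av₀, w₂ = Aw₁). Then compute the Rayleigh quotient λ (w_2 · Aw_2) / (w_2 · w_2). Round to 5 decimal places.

w1 = Av₀ = (2·4 + 3·0 + 4·4; 3·4 + 2·0 + 0·4; 4·4 + 0·0 + 1·4) = (24, 12, 20)
w2 = Aw1 = (2·24 + 3·12 + 4·20; 3·24 + 2·12 + 0·20; 4·24 + 0·12 + 1·20) = (164, 96, 116)
Aw2 = (1080, 684, 772)
w2·Aw2 = 164·1080 + 96·684 + 116·772 = 332336; w2·w2 = 164·164 + 96·96 + 116·116 = 49568
λ ≈ 332336/49568 = 6.70465

λ ≈ 6.70465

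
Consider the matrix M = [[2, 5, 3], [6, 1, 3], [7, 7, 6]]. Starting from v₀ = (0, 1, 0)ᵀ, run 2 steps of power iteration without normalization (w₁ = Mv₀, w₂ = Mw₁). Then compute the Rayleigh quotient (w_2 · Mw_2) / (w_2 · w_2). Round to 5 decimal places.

λ ≈ 12.85673

w1 = Mv₀ = (2·0 + 5·1 + 3·0; 6·0 + 1·1 + 3·0; 7·0 + 7·1 + 6·0) = (5, 1, 7)
w2 = Mw1 = (2·5 + 5·1 + 3·7; 6·5 + 1·1 + 3·7; 7·5 + 7·1 + 6·7) = (36, 52, 84)
Mw2 = (584, 520, 1120)
w2·Mw2 = 36·584 + 52·520 + 84·1120 = 142144; w2·w2 = 36·36 + 52·52 + 84·84 = 11056
λ ≈ 142144/11056 = 12.85673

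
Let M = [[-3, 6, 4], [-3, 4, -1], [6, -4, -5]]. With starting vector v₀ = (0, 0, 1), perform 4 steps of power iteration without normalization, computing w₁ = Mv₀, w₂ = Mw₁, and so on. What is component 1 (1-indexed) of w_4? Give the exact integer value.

w1 = Mv₀ = (4, -1, -5)
w2 = Mw1 = (-38, -11, 53)
w3 = Mw2 = (260, 17, -449)
w4 = Mw3 = (-2474, -263, 3737)
The requested component of w4 is -2474.

-2474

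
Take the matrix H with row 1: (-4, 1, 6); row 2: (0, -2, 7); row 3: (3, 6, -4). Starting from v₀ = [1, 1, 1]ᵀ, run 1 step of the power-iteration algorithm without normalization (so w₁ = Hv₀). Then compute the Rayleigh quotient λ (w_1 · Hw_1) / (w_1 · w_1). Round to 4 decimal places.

4.8983

w1 = Hv₀ = ((-4)·1 + 1·1 + 6·1; 0·1 + (-2)·1 + 7·1; 3·1 + 6·1 + (-4)·1) = (3, 5, 5)
Hw1 = (23, 25, 19)
w1·Hw1 = 3·23 + 5·25 + 5·19 = 289; w1·w1 = 3·3 + 5·5 + 5·5 = 59
λ ≈ 289/59 = 4.8983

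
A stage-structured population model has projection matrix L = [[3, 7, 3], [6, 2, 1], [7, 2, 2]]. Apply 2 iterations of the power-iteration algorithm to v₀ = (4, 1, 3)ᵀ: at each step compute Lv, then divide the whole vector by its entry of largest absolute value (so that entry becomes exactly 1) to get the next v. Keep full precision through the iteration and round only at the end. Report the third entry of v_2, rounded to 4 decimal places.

Lv0 = (28.00000, 29.00000, 36.00000); divide by 36.00000 → v1 = (0.77778, 0.80556, 1.00000)
Lv1 = (10.97222, 7.27778, 9.05556); divide by 10.97222 → v2 = (1.00000, 0.66329, 0.82532)
Requested entry of v2: 326/395 = 0.8253

0.8253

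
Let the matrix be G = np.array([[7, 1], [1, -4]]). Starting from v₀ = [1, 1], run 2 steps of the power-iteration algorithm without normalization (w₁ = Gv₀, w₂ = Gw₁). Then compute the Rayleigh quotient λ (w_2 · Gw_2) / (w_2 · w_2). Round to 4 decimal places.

w1 = Gv₀ = (7·1 + 1·1; 1·1 + (-4)·1) = (8, -3)
w2 = Gw1 = (7·8 + 1·(-3); 1·8 + (-4)·(-3)) = (53, 20)
Gw2 = (391, -27)
w2·Gw2 = 53·391 + 20·(-27) = 20183; w2·w2 = 53·53 + 20·20 = 3209
λ ≈ 20183/3209 = 6.2895

6.2895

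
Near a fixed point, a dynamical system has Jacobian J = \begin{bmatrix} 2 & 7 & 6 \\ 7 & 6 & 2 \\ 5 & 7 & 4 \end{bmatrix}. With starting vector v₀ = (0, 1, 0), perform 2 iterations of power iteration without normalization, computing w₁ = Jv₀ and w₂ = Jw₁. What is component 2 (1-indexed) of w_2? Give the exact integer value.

w1 = Jv₀ = (2·0 + 7·1 + 6·0; 7·0 + 6·1 + 2·0; 5·0 + 7·1 + 4·0) = (7, 6, 7)
w2 = Jw1 = (2·7 + 7·6 + 6·7; 7·7 + 6·6 + 2·7; 5·7 + 7·6 + 4·7) = (98, 99, 105)
The requested component of w2 is 99.

99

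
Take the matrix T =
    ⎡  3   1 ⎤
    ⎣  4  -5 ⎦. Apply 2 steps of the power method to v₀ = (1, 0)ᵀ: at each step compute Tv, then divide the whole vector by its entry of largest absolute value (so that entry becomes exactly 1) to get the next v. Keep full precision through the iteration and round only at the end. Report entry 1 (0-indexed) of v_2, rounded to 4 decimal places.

-0.6154

Tv0 = (3.00000, 4.00000); divide by 4.00000 → v1 = (0.75000, 1.00000)
Tv1 = (3.25000, -2.00000); divide by 3.25000 → v2 = (1.00000, -0.61538)
Requested entry of v2: -8/13 = -0.6154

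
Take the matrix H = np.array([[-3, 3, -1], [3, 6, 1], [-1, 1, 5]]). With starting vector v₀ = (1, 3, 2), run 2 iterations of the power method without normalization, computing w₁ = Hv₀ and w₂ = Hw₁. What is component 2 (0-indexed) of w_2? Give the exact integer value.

79

w1 = Hv₀ = ((-3)·1 + 3·3 + (-1)·2; 3·1 + 6·3 + 1·2; (-1)·1 + 1·3 + 5·2) = (4, 23, 12)
w2 = Hw1 = ((-3)·4 + 3·23 + (-1)·12; 3·4 + 6·23 + 1·12; (-1)·4 + 1·23 + 5·12) = (45, 162, 79)
The requested component of w2 is 79.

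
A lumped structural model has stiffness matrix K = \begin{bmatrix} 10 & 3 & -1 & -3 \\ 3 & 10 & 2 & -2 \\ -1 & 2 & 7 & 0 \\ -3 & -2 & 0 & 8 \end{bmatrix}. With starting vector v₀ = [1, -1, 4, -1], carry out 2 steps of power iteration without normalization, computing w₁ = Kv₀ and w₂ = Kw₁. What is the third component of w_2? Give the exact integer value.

w1 = Kv₀ = (10·1 + 3·(-1) + (-1)·4 + (-3)·(-1); 3·1 + 10·(-1) + 2·4 + (-2)·(-1); (-1)·1 + 2·(-1) + 7·4 + 0·(-1); (-3)·1 + (-2)·(-1) + 0·4 + 8·(-1)) = (6, 3, 25, -9)
w2 = Kw1 = (10·6 + 3·3 + (-1)·25 + (-3)·(-9); 3·6 + 10·3 + 2·25 + (-2)·(-9); (-1)·6 + 2·3 + 7·25 + 0·(-9); (-3)·6 + (-2)·3 + 0·25 + 8·(-9)) = (71, 116, 175, -96)
The requested component of w2 is 175.

175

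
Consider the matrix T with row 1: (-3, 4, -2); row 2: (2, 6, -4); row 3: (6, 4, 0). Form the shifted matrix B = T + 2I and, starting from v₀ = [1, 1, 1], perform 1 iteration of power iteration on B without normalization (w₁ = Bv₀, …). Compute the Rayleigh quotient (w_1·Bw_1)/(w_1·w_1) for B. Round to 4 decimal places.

B = T + 2I has rows (-1, 4, -2); (2, 8, -4); (6, 4, 2)
w1 = Bv₀ = ((-1)·1 + 4·1 + (-2)·1; 2·1 + 8·1 + (-4)·1; 6·1 + 4·1 + 2·1) = (1, 6, 12)
Bw1 = (-1, 2, 54)
w1·Bw1 = 659; w1·w1 = 181; μ ≈ 659/181 = 3.6409

3.6409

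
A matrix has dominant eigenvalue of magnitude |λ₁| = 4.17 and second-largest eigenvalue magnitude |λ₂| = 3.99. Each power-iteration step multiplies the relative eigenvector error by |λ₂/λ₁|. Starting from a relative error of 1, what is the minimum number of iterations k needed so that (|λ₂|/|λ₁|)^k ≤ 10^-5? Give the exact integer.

261

|λ₂/λ₁| = 3.99/4.17 = 0.95683
Need k ≥ ln(10^-5) / ln(0.95683) = -11.5129 / -0.0441 ≈ 260.917
Smallest integer k satisfying the bound: 261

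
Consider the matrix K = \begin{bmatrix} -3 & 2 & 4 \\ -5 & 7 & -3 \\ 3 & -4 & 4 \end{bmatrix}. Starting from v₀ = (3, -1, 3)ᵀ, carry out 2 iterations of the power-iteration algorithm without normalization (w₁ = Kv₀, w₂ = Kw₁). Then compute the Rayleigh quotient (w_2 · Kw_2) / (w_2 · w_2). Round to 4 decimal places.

9.7801

w1 = Kv₀ = ((-3)·3 + 2·(-1) + 4·3; (-5)·3 + 7·(-1) + (-3)·3; 3·3 + (-4)·(-1) + 4·3) = (1, -31, 25)
w2 = Kw1 = ((-3)·1 + 2·(-31) + 4·25; (-5)·1 + 7·(-31) + (-3)·25; 3·1 + (-4)·(-31) + 4·25) = (35, -297, 227)
Kw2 = (209, -2935, 2201)
w2·Kw2 = 35·209 + (-297)·(-2935) + 227·2201 = 1378637; w2·w2 = 35·35 + (-297)·(-297) + 227·227 = 140963
λ ≈ 1378637/140963 = 9.7801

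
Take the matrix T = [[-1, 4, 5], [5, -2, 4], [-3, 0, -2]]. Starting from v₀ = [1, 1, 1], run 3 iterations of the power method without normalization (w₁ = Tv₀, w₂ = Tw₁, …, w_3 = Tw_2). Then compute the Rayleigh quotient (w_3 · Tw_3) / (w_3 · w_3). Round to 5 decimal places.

w1 = Tv₀ = ((-1)·1 + 4·1 + 5·1; 5·1 + (-2)·1 + 4·1; (-3)·1 + 0·1 + (-2)·1) = (8, 7, -5)
w2 = Tw1 = ((-1)·8 + 4·7 + 5·(-5); 5·8 + (-2)·7 + 4·(-5); (-3)·8 + 0·7 + (-2)·(-5)) = (-5, 6, -14)
w3 = Tw2 = (-41, -93, 43)
Tw3 = (-116, 153, 37)
w3·Tw3 = (-41)·(-116) + (-93)·153 + 43·37 = -7882; w3·w3 = (-41)·(-41) + (-93)·(-93) + 43·43 = 12179
λ ≈ -7882/12179 = -0.64718

-0.64718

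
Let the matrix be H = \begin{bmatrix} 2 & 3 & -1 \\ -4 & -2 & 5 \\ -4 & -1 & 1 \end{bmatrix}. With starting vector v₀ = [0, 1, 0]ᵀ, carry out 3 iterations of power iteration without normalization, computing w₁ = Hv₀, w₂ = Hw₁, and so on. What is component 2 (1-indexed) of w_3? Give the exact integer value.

-33

w1 = Hv₀ = (2·0 + 3·1 + (-1)·0; (-4)·0 + (-2)·1 + 5·0; (-4)·0 + (-1)·1 + 1·0) = (3, -2, -1)
w2 = Hw1 = (2·3 + 3·(-2) + (-1)·(-1); (-4)·3 + (-2)·(-2) + 5·(-1); (-4)·3 + (-1)·(-2) + 1·(-1)) = (1, -13, -11)
w3 = Hw2 = (-26, -33, -2)
The requested component of w3 is -33.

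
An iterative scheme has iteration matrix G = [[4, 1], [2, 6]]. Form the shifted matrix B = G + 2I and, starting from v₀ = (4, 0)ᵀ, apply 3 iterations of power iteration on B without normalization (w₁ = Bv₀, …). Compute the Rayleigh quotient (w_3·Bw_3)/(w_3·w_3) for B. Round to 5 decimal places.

μ ≈ 8.63862

B = G + 2I has rows (6, 1); (2, 8)
w1 = Bv₀ = (6·4 + 1·0; 2·4 + 8·0) = (24, 8)
w2 = Bw1 = (6·24 + 1·8; 2·24 + 8·8) = (152, 112)
w3 = Bw2 = (1024, 1200)
Bw3 = (7344, 11648)
w3·Bw3 = 21497856; w3·w3 = 2488576; μ ≈ 21497856/2488576 = 8.63862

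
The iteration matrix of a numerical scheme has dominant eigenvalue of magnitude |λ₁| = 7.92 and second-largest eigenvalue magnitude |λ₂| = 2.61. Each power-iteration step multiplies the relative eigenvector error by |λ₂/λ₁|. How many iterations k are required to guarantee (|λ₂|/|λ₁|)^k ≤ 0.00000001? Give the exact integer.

|λ₂/λ₁| = 2.61/7.92 = 0.32955
Need k ≥ ln(0.00000001) / ln(0.32955) = -18.4207 / -1.1100 ≈ 16.595
Smallest integer k satisfying the bound: 17

17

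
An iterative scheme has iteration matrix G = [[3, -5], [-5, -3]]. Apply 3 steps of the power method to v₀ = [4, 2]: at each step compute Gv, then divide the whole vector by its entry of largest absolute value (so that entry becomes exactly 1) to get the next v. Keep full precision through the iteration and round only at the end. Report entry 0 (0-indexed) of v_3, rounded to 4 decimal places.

-0.0769

Gv0 = (2.00000, -26.00000); divide by -26.00000 → v1 = (-0.07692, 1.00000)
Gv1 = (-5.23077, -2.61538); divide by -5.23077 → v2 = (1.00000, 0.50000)
Gv2 = (0.50000, -6.50000); divide by -6.50000 → v3 = (-0.07692, 1.00000)
Requested entry of v3: 68/-884 = -0.0769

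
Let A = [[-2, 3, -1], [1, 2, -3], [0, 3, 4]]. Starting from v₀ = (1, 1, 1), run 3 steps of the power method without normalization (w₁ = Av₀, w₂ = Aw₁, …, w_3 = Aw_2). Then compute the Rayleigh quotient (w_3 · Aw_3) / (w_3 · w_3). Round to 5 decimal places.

w1 = Av₀ = ((-2)·1 + 3·1 + (-1)·1; 1·1 + 2·1 + (-3)·1; 0·1 + 3·1 + 4·1) = (0, 0, 7)
w2 = Aw1 = ((-2)·0 + 3·0 + (-1)·7; 1·0 + 2·0 + (-3)·7; 0·0 + 3·0 + 4·7) = (-7, -21, 28)
w3 = Aw2 = (-77, -133, 49)
Aw3 = (-294, -490, -203)
w3·Aw3 = (-77)·(-294) + (-133)·(-490) + 49·(-203) = 77861; w3·w3 = (-77)·(-77) + (-133)·(-133) + 49·49 = 26019
λ ≈ 77861/26019 = 2.99247

λ ≈ 2.99247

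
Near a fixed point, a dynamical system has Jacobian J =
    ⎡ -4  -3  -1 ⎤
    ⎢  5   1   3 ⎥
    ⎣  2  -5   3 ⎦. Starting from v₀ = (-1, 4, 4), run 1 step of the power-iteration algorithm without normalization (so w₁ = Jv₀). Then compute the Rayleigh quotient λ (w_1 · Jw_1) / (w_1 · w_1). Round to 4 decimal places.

w1 = Jv₀ = (-12, 11, -10)
Jw1 = (25, -79, -109)
w1·Jw1 = (-12)·25 + 11·(-79) + (-10)·(-109) = -79; w1·w1 = (-12)·(-12) + 11·11 + (-10)·(-10) = 365
λ ≈ -79/365 = -0.2164

-0.2164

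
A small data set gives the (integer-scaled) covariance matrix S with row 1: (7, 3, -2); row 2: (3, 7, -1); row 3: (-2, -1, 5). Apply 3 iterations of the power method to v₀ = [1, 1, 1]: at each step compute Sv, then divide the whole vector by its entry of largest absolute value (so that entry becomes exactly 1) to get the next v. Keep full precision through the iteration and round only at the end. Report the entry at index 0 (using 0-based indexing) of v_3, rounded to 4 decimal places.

Sv0 = (8.00000, 9.00000, 2.00000); divide by 9.00000 → v1 = (0.88889, 1.00000, 0.22222)
Sv1 = (8.77778, 9.44444, -1.66667); divide by 9.44444 → v2 = (0.92941, 1.00000, -0.17647)
Sv2 = (9.85882, 9.96471, -3.74118); divide by 9.96471 → v3 = (0.98937, 1.00000, -0.37544)
Requested entry of v3: 838/847 = 0.9894

0.9894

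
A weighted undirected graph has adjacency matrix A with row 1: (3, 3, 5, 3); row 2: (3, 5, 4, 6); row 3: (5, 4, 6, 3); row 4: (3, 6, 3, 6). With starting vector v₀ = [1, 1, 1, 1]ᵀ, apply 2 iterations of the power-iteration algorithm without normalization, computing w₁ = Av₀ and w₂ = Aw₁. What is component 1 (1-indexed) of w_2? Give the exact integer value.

w1 = Av₀ = (3·1 + 3·1 + 5·1 + 3·1; 3·1 + 5·1 + 4·1 + 6·1; 5·1 + 4·1 + 6·1 + 3·1; 3·1 + 6·1 + 3·1 + 6·1) = (14, 18, 18, 18)
w2 = Aw1 = (3·14 + 3·18 + 5·18 + 3·18; 3·14 + 5·18 + 4·18 + 6·18; 5·14 + 4·18 + 6·18 + 3·18; 3·14 + 6·18 + 3·18 + 6·18) = (240, 312, 304, 312)
The requested component of w2 is 240.

240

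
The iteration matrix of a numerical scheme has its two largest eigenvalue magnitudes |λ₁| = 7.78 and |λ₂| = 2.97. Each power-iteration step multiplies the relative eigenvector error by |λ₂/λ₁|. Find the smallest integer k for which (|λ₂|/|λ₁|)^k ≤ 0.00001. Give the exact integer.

|λ₂/λ₁| = 2.97/7.78 = 0.38175
Need k ≥ ln(0.00001) / ln(0.38175) = -11.5129 / -0.9630 ≈ 11.955
Smallest integer k satisfying the bound: 12

12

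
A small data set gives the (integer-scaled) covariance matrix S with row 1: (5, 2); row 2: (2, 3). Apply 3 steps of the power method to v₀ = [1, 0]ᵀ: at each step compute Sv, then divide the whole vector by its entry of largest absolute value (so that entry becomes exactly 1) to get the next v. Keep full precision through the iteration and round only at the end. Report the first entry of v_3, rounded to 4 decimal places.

Sv0 = (5.00000, 2.00000); divide by 5.00000 → v1 = (1.00000, 0.40000)
Sv1 = (5.80000, 3.20000); divide by 5.80000 → v2 = (1.00000, 0.55172)
Sv2 = (6.10345, 3.65517); divide by 6.10345 → v3 = (1.00000, 0.59887)
Requested entry of v3: 177/177 = 1.0000

1.0000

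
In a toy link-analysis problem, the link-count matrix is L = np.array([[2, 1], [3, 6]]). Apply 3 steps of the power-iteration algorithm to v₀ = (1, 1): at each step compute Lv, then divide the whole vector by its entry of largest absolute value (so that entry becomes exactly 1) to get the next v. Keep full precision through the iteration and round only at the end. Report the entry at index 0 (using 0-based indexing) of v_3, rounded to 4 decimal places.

Lv0 = (3.00000, 9.00000); divide by 9.00000 → v1 = (0.33333, 1.00000)
Lv1 = (1.66667, 7.00000); divide by 7.00000 → v2 = (0.23810, 1.00000)
Lv2 = (1.47619, 6.71429); divide by 6.71429 → v3 = (0.21986, 1.00000)
Requested entry of v3: 93/423 = 0.2199

0.2199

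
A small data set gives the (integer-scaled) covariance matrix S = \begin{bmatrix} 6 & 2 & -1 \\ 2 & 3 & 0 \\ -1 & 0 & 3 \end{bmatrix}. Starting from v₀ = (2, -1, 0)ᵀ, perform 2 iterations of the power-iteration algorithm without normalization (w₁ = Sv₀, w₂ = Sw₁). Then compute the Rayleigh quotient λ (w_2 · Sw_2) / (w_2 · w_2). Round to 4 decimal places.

λ ≈ 7.1434

w1 = Sv₀ = (10, 1, -2)
w2 = Sw1 = (64, 23, -16)
Sw2 = (446, 197, -112)
w2·Sw2 = 64·446 + 23·197 + (-16)·(-112) = 34867; w2·w2 = 64·64 + 23·23 + (-16)·(-16) = 4881
λ ≈ 34867/4881 = 7.1434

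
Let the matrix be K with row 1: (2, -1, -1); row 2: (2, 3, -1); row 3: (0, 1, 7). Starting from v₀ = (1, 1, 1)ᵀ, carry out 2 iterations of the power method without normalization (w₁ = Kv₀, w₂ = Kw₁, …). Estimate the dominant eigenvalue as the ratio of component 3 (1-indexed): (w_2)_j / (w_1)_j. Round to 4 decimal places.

w1 = Kv₀ = (0, 4, 8)
w2 = Kw1 = (-12, 4, 60)
Ratio at component: 60 / 8 = 7.5000

7.5000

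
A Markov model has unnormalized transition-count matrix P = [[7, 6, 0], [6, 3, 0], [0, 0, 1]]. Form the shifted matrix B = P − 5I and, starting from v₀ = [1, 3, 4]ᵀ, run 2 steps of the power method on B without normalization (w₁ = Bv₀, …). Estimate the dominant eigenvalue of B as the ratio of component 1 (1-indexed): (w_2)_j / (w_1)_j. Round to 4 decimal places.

μ ≈ 2.0000

B = P − 5I has rows (2, 6, 0); (6, -2, 0); (0, 0, -4)
w1 = Bv₀ = (20, 0, -16)
w2 = Bw1 = (40, 120, 64)
Ratio: 40/20 = 2.0000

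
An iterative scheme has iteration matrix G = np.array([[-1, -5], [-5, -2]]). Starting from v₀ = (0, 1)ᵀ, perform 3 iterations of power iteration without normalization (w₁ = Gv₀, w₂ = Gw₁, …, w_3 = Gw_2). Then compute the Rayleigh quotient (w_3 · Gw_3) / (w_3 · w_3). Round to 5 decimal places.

-6.32442

w1 = Gv₀ = ((-1)·0 + (-5)·1; (-5)·0 + (-2)·1) = (-5, -2)
w2 = Gw1 = ((-1)·(-5) + (-5)·(-2); (-5)·(-5) + (-2)·(-2)) = (15, 29)
w3 = Gw2 = (-160, -133)
Gw3 = (825, 1066)
w3·Gw3 = (-160)·825 + (-133)·1066 = -273778; w3·w3 = (-160)·(-160) + (-133)·(-133) = 43289
λ ≈ -273778/43289 = -6.32442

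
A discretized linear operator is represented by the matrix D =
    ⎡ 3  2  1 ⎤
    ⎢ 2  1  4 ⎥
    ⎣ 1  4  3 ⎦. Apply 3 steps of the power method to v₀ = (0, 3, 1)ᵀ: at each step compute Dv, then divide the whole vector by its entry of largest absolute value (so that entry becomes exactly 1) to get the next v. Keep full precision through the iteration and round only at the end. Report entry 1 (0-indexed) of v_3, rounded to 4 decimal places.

Dv0 = (7.00000, 7.00000, 15.00000); divide by 15.00000 → v1 = (0.46667, 0.46667, 1.00000)
Dv1 = (3.33333, 5.40000, 5.33333); divide by 5.40000 → v2 = (0.61728, 1.00000, 0.98765)
Dv2 = (4.83951, 6.18519, 7.58025); divide by 7.58025 → v3 = (0.63844, 0.81596, 1.00000)
Requested entry of v3: 501/614 = 0.8160

0.8160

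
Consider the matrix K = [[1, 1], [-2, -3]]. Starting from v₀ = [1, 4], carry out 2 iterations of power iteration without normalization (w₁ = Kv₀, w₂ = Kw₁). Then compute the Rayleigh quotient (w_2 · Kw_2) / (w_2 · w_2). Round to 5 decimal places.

w1 = Kv₀ = (1·1 + 1·4; (-2)·1 + (-3)·4) = (5, -14)
w2 = Kw1 = (1·5 + 1·(-14); (-2)·5 + (-3)·(-14)) = (-9, 32)
Kw2 = (23, -78)
w2·Kw2 = (-9)·23 + 32·(-78) = -2703; w2·w2 = (-9)·(-9) + 32·32 = 1105
λ ≈ -2703/1105 = -2.44615

-2.44615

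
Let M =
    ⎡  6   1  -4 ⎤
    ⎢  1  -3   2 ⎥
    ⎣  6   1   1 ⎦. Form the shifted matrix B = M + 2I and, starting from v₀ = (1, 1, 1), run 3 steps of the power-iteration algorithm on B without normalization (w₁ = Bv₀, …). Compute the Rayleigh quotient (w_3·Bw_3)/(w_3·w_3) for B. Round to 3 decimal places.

B = M + 2I has rows (8, 1, -4); (1, -1, 2); (6, 1, 3)
w1 = Bv₀ = (8·1 + 1·1 + (-4)·1; 1·1 + (-1)·1 + 2·1; 6·1 + 1·1 + 3·1) = (5, 2, 10)
w2 = Bw1 = (8·5 + 1·2 + (-4)·10; 1·5 + (-1)·2 + 2·10; 6·5 + 1·2 + 3·10) = (2, 23, 62)
w3 = Bw2 = (-209, 103, 221)
Bw3 = (-2453, 130, -488)
w3·Bw3 = 418219; w3·w3 = 103131; μ ≈ 418219/103131 = 4.055

4.055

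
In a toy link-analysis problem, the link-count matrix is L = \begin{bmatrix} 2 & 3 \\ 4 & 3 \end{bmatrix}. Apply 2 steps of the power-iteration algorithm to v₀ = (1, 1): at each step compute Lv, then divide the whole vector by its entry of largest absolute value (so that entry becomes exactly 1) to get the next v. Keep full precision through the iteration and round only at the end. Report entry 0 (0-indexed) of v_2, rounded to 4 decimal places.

0.7561

Lv0 = (5.00000, 7.00000); divide by 7.00000 → v1 = (0.71429, 1.00000)
Lv1 = (4.42857, 5.85714); divide by 5.85714 → v2 = (0.75610, 1.00000)
Requested entry of v2: 31/41 = 0.7561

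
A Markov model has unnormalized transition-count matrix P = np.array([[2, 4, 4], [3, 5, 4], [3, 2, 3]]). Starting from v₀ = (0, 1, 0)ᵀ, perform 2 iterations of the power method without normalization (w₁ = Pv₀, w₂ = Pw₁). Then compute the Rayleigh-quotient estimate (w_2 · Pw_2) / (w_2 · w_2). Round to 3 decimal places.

9.994

w1 = Pv₀ = (2·0 + 4·1 + 4·0; 3·0 + 5·1 + 4·0; 3·0 + 2·1 + 3·0) = (4, 5, 2)
w2 = Pw1 = (2·4 + 4·5 + 4·2; 3·4 + 5·5 + 4·2; 3·4 + 2·5 + 3·2) = (36, 45, 28)
Pw2 = (364, 445, 282)
w2·Pw2 = 36·364 + 45·445 + 28·282 = 41025; w2·w2 = 36·36 + 45·45 + 28·28 = 4105
λ ≈ 41025/4105 = 9.994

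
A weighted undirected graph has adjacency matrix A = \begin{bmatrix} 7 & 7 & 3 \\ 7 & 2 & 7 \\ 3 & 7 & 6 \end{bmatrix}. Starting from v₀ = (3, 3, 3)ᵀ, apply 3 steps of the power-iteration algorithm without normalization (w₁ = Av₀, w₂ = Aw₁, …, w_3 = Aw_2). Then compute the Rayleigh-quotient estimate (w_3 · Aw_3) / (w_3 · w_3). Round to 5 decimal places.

w1 = Av₀ = (51, 48, 48)
w2 = Aw1 = (837, 789, 777)
w3 = Aw2 = (13713, 12876, 12696)
Aw3 = (224211, 210615, 207447)
w3·Aw3 = 13713·224211 + 12876·210615 + 12696·207447 = 8420231295; w3·w3 = 13713·13713 + 12876·12876 + 12696·12696 = 515026161
λ ≈ 8420231295/515026161 = 16.34913

λ ≈ 16.34913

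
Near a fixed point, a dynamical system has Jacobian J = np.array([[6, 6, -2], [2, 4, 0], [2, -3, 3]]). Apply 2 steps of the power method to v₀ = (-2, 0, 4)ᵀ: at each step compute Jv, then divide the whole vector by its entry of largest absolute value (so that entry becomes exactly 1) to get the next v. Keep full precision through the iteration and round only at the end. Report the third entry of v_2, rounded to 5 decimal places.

0.02500

Jv0 = (-20.000000, -4.000000, 8.000000); divide by -20.000000 → v1 = (1.000000, 0.200000, -0.400000)
Jv1 = (8.000000, 2.800000, 0.200000); divide by 8.000000 → v2 = (1.000000, 0.350000, 0.025000)
Requested entry of v2: -4/-160 = 0.02500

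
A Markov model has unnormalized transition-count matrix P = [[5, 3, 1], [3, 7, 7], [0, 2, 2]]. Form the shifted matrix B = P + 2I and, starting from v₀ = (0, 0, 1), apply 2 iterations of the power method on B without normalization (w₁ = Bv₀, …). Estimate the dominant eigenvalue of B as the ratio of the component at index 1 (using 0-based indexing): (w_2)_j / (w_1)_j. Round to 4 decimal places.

μ ≈ 13.4286

B = P + 2I has rows (7, 3, 1); (3, 9, 7); (0, 2, 4)
w1 = Bv₀ = (1, 7, 4)
w2 = Bw1 = (32, 94, 30)
Ratio: 94/7 = 13.4286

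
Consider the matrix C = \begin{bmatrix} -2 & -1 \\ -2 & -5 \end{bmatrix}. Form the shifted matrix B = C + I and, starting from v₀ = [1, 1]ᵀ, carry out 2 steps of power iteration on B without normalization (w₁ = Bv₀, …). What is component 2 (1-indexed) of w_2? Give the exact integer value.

B = C + I has rows (-1, -1); (-2, -4)
w1 = Bv₀ = (-2, -6)
w2 = Bw1 = (8, 28)
Requested component of w2: 28

28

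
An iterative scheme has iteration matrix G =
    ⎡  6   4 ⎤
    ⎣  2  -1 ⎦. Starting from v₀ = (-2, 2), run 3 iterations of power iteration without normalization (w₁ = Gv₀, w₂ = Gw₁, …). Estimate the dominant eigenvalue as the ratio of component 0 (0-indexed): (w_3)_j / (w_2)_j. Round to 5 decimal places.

λ ≈ 6.16667

w1 = Gv₀ = (6·(-2) + 4·2; 2·(-2) + (-1)·2) = (-4, -6)
w2 = Gw1 = (6·(-4) + 4·(-6); 2·(-4) + (-1)·(-6)) = (-48, -2)
w3 = Gw2 = (-296, -94)
Ratio at component: -296 / -48 = 6.16667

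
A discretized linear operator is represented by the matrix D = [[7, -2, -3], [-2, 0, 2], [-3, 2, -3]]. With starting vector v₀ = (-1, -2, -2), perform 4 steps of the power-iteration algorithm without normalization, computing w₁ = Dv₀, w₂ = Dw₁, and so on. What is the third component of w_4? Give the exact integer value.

-776

w1 = Dv₀ = (3, -2, 5)
w2 = Dw1 = (10, 4, -28)
w3 = Dw2 = (146, -76, 62)
w4 = Dw3 = (988, -168, -776)
The requested component of w4 is -776.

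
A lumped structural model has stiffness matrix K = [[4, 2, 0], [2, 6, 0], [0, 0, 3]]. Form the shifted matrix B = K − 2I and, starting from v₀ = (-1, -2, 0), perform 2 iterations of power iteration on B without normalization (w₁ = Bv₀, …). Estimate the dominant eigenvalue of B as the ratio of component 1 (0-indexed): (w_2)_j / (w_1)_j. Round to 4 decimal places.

μ ≈ 5.2000

B = K − 2I has rows (2, 2, 0); (2, 4, 0); (0, 0, 1)
w1 = Bv₀ = (2·(-1) + 2·(-2) + 0·0; 2·(-1) + 4·(-2) + 0·0; 0·(-1) + 0·(-2) + 1·0) = (-6, -10, 0)
w2 = Bw1 = (2·(-6) + 2·(-10) + 0·0; 2·(-6) + 4·(-10) + 0·0; 0·(-6) + 0·(-10) + 1·0) = (-32, -52, 0)
Ratio: -52/-10 = 5.2000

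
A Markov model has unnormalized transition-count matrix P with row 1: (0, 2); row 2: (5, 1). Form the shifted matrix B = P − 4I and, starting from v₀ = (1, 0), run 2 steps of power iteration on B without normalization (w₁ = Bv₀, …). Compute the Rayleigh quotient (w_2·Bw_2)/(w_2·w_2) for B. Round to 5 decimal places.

B = P − 4I has rows (-4, 2); (5, -3)
w1 = Bv₀ = ((-4)·1 + 2·0; 5·1 + (-3)·0) = (-4, 5)
w2 = Bw1 = ((-4)·(-4) + 2·5; 5·(-4) + (-3)·5) = (26, -35)
Bw2 = (-174, 235)
w2·Bw2 = -12749; w2·w2 = 1901; μ ≈ -12749/1901 = -6.70647

-6.70647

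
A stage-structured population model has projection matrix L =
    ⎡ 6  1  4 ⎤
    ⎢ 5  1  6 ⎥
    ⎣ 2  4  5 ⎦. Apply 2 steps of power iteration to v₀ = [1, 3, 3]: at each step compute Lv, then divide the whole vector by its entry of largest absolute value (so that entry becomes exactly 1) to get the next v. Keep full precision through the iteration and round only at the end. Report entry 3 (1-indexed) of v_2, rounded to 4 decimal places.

0.9541

Lv0 = (21.00000, 26.00000, 29.00000); divide by 29.00000 → v1 = (0.72414, 0.89655, 1.00000)
Lv1 = (9.24138, 10.51724, 10.03448); divide by 10.51724 → v2 = (0.87869, 1.00000, 0.95410)
Requested entry of v2: 291/305 = 0.9541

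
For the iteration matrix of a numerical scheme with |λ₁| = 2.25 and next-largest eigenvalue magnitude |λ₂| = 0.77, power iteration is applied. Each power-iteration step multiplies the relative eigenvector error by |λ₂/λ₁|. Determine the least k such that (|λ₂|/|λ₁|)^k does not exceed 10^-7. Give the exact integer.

16

|λ₂/λ₁| = 0.77/2.25 = 0.34222
Need k ≥ ln(10^-7) / ln(0.34222) = -16.1181 / -1.0723 ≈ 15.031
Smallest integer k satisfying the bound: 16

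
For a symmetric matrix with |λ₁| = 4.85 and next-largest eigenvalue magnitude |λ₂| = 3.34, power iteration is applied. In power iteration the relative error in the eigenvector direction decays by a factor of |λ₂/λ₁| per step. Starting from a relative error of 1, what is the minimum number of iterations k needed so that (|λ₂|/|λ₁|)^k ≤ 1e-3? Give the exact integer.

19

|λ₂/λ₁| = 3.34/4.85 = 0.68866
Need k ≥ ln(1e-3) / ln(0.68866) = -6.9078 / -0.3730 ≈ 18.519
Smallest integer k satisfying the bound: 19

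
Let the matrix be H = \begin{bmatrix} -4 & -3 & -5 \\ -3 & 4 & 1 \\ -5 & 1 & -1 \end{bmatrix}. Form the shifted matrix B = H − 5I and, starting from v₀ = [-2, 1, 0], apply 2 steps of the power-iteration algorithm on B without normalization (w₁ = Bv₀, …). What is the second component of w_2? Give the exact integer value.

-39

B = H − 5I has rows (-9, -3, -5); (-3, -1, 1); (-5, 1, -6)
w1 = Bv₀ = (15, 5, 11)
w2 = Bw1 = (-205, -39, -136)
Requested component of w2: -39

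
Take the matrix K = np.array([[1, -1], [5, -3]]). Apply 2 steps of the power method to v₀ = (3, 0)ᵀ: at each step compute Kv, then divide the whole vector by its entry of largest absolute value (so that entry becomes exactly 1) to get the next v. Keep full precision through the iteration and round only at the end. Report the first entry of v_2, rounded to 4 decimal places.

Kv0 = (3.00000, 15.00000); divide by 15.00000 → v1 = (0.20000, 1.00000)
Kv1 = (-0.80000, -2.00000); divide by -2.00000 → v2 = (0.40000, 1.00000)
Requested entry of v2: -12/-30 = 0.4000

0.4000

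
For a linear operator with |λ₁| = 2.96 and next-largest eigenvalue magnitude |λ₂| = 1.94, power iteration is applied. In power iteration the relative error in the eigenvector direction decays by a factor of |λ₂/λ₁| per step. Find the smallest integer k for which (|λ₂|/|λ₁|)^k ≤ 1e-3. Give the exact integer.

17

|λ₂/λ₁| = 1.94/2.96 = 0.65541
Need k ≥ ln(1e-3) / ln(0.65541) = -6.9078 / -0.4225 ≈ 16.350
Smallest integer k satisfying the bound: 17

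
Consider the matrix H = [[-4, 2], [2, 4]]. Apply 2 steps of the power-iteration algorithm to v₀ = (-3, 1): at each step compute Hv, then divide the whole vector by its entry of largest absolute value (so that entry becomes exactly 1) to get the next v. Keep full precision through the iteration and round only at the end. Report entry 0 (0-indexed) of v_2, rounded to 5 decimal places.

1.00000

Hv0 = (14.000000, -2.000000); divide by 14.000000 → v1 = (1.000000, -0.142857)
Hv1 = (-4.285714, 1.428571); divide by -4.285714 → v2 = (1.000000, -0.333333)
Requested entry of v2: -60/-60 = 1.00000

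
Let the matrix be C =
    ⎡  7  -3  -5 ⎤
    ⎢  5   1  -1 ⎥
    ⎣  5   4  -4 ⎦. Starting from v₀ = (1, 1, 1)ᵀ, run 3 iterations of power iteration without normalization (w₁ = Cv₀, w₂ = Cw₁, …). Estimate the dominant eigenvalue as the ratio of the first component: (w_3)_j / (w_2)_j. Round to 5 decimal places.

6.14894

w1 = Cv₀ = (7·1 + (-3)·1 + (-5)·1; 5·1 + 1·1 + (-1)·1; 5·1 + 4·1 + (-4)·1) = (-1, 5, 5)
w2 = Cw1 = (7·(-1) + (-3)·5 + (-5)·5; 5·(-1) + 1·5 + (-1)·5; 5·(-1) + 4·5 + (-4)·5) = (-47, -5, -5)
w3 = Cw2 = (-289, -235, -235)
Ratio at component: -289 / -47 = 6.14894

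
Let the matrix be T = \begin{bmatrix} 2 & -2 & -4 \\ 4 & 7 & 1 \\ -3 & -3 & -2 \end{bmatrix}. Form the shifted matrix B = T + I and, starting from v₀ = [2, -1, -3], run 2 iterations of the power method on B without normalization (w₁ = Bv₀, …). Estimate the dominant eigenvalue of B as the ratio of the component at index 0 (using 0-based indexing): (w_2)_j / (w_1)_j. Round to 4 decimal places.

3.3000

B = T + I has rows (3, -2, -4); (4, 8, 1); (-3, -3, -1)
w1 = Bv₀ = (3·2 + (-2)·(-1) + (-4)·(-3); 4·2 + 8·(-1) + 1·(-3); (-3)·2 + (-3)·(-1) + (-1)·(-3)) = (20, -3, 0)
w2 = Bw1 = (3·20 + (-2)·(-3) + (-4)·0; 4·20 + 8·(-3) + 1·0; (-3)·20 + (-3)·(-3) + (-1)·0) = (66, 56, -51)
Ratio: 66/20 = 3.3000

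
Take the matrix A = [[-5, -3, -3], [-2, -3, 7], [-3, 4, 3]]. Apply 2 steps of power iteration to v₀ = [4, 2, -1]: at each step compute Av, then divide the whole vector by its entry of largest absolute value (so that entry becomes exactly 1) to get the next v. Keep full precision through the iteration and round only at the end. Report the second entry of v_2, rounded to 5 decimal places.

Av0 = (-23.000000, -21.000000, -7.000000); divide by -23.000000 → v1 = (1.000000, 0.913043, 0.304348)
Av1 = (-8.652174, -2.608696, 1.565217); divide by -8.652174 → v2 = (1.000000, 0.301508, -0.180905)
Requested entry of v2: 60/199 = 0.30151

0.30151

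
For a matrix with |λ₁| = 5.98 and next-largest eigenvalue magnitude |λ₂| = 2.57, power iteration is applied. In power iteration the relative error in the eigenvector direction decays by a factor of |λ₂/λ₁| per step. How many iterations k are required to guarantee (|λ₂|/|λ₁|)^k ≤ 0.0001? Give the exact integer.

|λ₂/λ₁| = 2.57/5.98 = 0.42977
Need k ≥ ln(0.0001) / ln(0.42977) = -9.2103 / -0.8445 ≈ 10.906
Smallest integer k satisfying the bound: 11

11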